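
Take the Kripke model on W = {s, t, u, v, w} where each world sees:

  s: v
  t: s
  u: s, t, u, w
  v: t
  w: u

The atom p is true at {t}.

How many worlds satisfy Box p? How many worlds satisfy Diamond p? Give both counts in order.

1 and 2

For Box p:
s: successors {v}; p there: v:F. ✗
t: successors {s}; p there: s:F. ✗
u: successors {s, t, u, w}; p there: s:F, t:T, u:F, w:F. ✗
v: successors {t}; p there: t:T. ✓
w: successors {u}; p there: u:F. ✗
— 1 world.
For Diamond p:
s: successors {v}; p there: v:F. ✗
t: successors {s}; p there: s:F. ✗
u: successors {s, t, u, w}; p there: s:F, t:T, u:F, w:F. ✓
v: successors {t}; p there: t:T. ✓
w: successors {u}; p there: u:F. ✗
— 2 worlds.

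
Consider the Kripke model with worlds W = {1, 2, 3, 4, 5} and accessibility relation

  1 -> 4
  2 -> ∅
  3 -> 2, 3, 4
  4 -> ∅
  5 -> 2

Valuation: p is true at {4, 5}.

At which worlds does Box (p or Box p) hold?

1: successors {4}; p or Box p there: 4:T. ✓
2: no successors, so Box (p or Box p) holds vacuously. ✓
3: successors {2, 3, 4}; p or Box p there: 2:T, 3:F, 4:T. ✗
4: no successors, so Box (p or Box p) holds vacuously. ✓
5: successors {2}; p or Box p there: 2:T. ✓

{1, 2, 4, 5}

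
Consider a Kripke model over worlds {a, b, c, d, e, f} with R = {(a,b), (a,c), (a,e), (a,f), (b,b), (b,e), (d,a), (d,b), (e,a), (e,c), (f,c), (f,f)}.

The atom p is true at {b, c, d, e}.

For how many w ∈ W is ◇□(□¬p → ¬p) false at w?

1

a: successors {b, c, e, f}; □(□¬p → ¬p) there: b:T, c:T, e:F, f:F. ✓
b: successors {b, e}; □(□¬p → ¬p) there: b:T, e:F. ✓
c: no successors, so ◇□(□¬p → ¬p) fails. ✗
d: successors {a, b}; □(□¬p → ¬p) there: a:F, b:T. ✓
e: successors {a, c}; □(□¬p → ¬p) there: a:F, c:T. ✓
f: successors {c, f}; □(□¬p → ¬p) there: c:T, f:F. ✓
Satisfying worlds: {a, b, d, e, f}.
So ◇□(□¬p → ¬p) fails at the other 1 world.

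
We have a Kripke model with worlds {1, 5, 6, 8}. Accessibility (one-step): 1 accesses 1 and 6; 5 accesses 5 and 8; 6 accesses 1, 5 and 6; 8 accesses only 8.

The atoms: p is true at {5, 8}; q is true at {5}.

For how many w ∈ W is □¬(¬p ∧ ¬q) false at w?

2

1: successors {1, 6}; ¬(¬p ∧ ¬q) there: 1:F, 6:F. ✗
5: successors {5, 8}; ¬(¬p ∧ ¬q) there: 5:T, 8:T. ✓
6: successors {1, 5, 6}; ¬(¬p ∧ ¬q) there: 1:F, 5:T, 6:F. ✗
8: successors {8}; ¬(¬p ∧ ¬q) there: 8:T. ✓
Satisfying worlds: {5, 8}.
So □¬(¬p ∧ ¬q) fails at the other 2 worlds.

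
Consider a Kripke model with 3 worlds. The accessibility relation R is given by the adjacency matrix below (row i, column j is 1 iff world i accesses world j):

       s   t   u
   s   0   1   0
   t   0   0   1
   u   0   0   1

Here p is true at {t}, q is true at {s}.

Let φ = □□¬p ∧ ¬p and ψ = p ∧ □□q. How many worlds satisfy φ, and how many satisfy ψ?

2 and 0

For □□¬p ∧ ¬p:
s: □□¬p is T, ¬p is T. ✓
t: □□¬p is T, ¬p is F. ✗
u: □□¬p is T, ¬p is T. ✓
— 2 worlds.
For p ∧ □□q:
s: p is F, □□q is F. ✗
t: p is T, □□q is F. ✗
u: p is F, □□q is F. ✗
— 0 worlds.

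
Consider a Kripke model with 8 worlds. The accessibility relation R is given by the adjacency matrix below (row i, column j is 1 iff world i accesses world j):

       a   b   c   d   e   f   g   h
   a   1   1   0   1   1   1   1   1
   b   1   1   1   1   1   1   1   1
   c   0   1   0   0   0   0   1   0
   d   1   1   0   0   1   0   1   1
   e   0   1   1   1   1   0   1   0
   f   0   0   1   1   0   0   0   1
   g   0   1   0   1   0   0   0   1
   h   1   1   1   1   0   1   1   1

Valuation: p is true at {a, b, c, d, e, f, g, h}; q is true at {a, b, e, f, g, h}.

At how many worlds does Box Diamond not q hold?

2

a: successors {a, b, d, e, f, g, h}; Diamond not q there: a:T, b:T, d:F, e:T, f:T, g:T, h:T. ✗
b: successors {a, b, c, d, e, f, g, h}; Diamond not q there: a:T, b:T, c:F, d:F, e:T, f:T, g:T, h:T. ✗
c: successors {b, g}; Diamond not q there: b:T, g:T. ✓
d: successors {a, b, e, g, h}; Diamond not q there: a:T, b:T, e:T, g:T, h:T. ✓
e: successors {b, c, d, e, g}; Diamond not q there: b:T, c:F, d:F, e:T, g:T. ✗
f: successors {c, d, h}; Diamond not q there: c:F, d:F, h:T. ✗
g: successors {b, d, h}; Diamond not q there: b:T, d:F, h:T. ✗
h: successors {a, b, c, d, f, g, h}; Diamond not q there: a:T, b:T, c:F, d:F, f:T, g:T, h:T. ✗
Satisfying worlds: {c, d}.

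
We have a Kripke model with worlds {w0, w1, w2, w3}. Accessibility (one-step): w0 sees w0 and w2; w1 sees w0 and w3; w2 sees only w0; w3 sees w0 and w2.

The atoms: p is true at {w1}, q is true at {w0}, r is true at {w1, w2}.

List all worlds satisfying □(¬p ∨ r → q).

{w2}

w0: successors {w0, w2}; ¬p ∨ r → q there: w0:T, w2:F. ✗
w1: successors {w0, w3}; ¬p ∨ r → q there: w0:T, w3:F. ✗
w2: successors {w0}; ¬p ∨ r → q there: w0:T. ✓
w3: successors {w0, w2}; ¬p ∨ r → q there: w0:T, w2:F. ✗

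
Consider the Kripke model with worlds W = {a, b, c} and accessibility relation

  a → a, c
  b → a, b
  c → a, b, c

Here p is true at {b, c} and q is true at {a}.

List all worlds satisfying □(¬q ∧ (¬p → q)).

∅

a: successors {a, c}; ¬q ∧ (¬p → q) there: a:F, c:T. ✗
b: successors {a, b}; ¬q ∧ (¬p → q) there: a:F, b:T. ✗
c: successors {a, b, c}; ¬q ∧ (¬p → q) there: a:F, b:T, c:T. ✗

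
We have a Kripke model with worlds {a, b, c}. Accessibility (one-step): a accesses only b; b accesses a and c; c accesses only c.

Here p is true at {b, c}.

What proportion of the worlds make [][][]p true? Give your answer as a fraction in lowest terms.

2/3

a: successors {b}; [][]p there: b:T. ✓
b: successors {a, c}; [][]p there: a:F, c:T. ✗
c: successors {c}; [][]p there: c:T. ✓
That's 2 of 3 worlds, so 2/3.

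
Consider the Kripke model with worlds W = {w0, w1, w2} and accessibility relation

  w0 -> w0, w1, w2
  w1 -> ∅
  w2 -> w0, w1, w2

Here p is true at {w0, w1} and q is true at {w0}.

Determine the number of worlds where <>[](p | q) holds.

w0: successors {w0, w1, w2}; [](p | q) there: w0:F, w1:T, w2:F. ✓
w1: no successors, so <>[](p | q) fails. ✗
w2: successors {w0, w1, w2}; [](p | q) there: w0:F, w1:T, w2:F. ✓
Satisfying worlds: {w0, w2}.

2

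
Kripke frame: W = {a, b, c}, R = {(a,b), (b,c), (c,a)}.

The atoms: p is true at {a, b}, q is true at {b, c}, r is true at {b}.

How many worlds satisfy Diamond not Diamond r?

2

a: successors {b}; not Diamond r there: b:T. ✓
b: successors {c}; not Diamond r there: c:T. ✓
c: successors {a}; not Diamond r there: a:F. ✗
Satisfying worlds: {a, b}.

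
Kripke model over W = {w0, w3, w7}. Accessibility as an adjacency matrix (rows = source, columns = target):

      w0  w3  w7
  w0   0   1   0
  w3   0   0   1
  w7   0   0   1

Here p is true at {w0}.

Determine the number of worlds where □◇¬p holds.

w0: successors {w3}; ◇¬p there: w3:T. ✓
w3: successors {w7}; ◇¬p there: w7:T. ✓
w7: successors {w7}; ◇¬p there: w7:T. ✓
Satisfying worlds: {w0, w3, w7}.

3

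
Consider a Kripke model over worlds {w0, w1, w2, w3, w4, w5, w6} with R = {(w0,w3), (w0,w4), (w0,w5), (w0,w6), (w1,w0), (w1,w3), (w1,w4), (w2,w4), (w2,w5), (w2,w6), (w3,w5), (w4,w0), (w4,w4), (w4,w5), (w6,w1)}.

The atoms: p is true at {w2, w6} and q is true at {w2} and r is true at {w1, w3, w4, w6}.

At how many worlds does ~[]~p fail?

w0: []~p is F. ✓
w1: []~p is T. ✗
w2: []~p is F. ✓
w3: []~p is T. ✗
w4: []~p is T. ✗
w5: []~p is T. ✗
w6: []~p is T. ✗
Satisfying worlds: {w0, w2}.
So ~[]~p fails at the other 5 worlds.

5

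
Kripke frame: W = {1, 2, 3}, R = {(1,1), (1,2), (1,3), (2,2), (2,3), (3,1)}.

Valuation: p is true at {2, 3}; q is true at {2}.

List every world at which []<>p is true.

{3}

1: successors {1, 2, 3}; <>p there: 1:T, 2:T, 3:F. ✗
2: successors {2, 3}; <>p there: 2:T, 3:F. ✗
3: successors {1}; <>p there: 1:T. ✓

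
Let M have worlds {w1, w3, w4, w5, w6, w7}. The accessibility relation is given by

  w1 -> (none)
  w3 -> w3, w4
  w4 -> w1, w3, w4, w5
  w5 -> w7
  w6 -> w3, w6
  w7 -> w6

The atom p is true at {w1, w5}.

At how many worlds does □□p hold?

1

w1: no successors, so □□p holds vacuously. ✓
w3: successors {w3, w4}; □p there: w3:F, w4:F. ✗
w4: successors {w1, w3, w4, w5}; □p there: w1:T, w3:F, w4:F, w5:F. ✗
w5: successors {w7}; □p there: w7:F. ✗
w6: successors {w3, w6}; □p there: w3:F, w6:F. ✗
w7: successors {w6}; □p there: w6:F. ✗
Satisfying worlds: {w1}.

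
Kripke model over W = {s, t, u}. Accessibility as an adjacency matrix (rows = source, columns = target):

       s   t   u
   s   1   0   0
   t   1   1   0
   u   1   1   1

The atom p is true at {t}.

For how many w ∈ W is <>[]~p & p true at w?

1

s: <>[]~p is T, p is F. ✗
t: <>[]~p is T, p is T. ✓
u: <>[]~p is T, p is F. ✗
Satisfying worlds: {t}.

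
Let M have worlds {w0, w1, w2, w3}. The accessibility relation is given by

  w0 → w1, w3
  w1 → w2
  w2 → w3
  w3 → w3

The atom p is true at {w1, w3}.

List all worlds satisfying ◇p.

{w0, w2, w3}

w0: successors {w1, w3}; p there: w1:T, w3:T. ✓
w1: successors {w2}; p there: w2:F. ✗
w2: successors {w3}; p there: w3:T. ✓
w3: successors {w3}; p there: w3:T. ✓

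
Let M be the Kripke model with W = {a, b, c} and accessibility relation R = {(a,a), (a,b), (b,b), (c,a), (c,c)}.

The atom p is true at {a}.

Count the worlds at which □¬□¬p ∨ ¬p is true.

a: □¬□¬p is F, ¬p is F. ✗
b: □¬□¬p is F, ¬p is T. ✓
c: □¬□¬p is T, ¬p is T. ✓
Satisfying worlds: {b, c}.

2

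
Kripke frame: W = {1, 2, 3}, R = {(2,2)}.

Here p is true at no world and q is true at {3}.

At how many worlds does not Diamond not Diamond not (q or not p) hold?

2

1: Diamond not Diamond not (q or not p) is F. ✓
2: Diamond not Diamond not (q or not p) is T. ✗
3: Diamond not Diamond not (q or not p) is F. ✓
Satisfying worlds: {1, 3}.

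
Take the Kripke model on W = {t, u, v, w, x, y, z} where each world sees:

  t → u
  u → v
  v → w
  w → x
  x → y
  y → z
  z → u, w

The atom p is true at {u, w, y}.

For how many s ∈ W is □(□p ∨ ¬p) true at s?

t: successors {u}; □p ∨ ¬p there: u:F. ✗
u: successors {v}; □p ∨ ¬p there: v:T. ✓
v: successors {w}; □p ∨ ¬p there: w:F. ✗
w: successors {x}; □p ∨ ¬p there: x:T. ✓
x: successors {y}; □p ∨ ¬p there: y:F. ✗
y: successors {z}; □p ∨ ¬p there: z:T. ✓
z: successors {u, w}; □p ∨ ¬p there: u:F, w:F. ✗
Satisfying worlds: {u, w, y}.

3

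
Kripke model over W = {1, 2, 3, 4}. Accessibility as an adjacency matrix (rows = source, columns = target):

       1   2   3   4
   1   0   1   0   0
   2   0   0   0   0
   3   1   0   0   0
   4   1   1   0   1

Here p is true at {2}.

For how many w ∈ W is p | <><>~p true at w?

1: p is F, <><>~p is F. ✗
2: p is T, <><>~p is F. ✓
3: p is F, <><>~p is F. ✗
4: p is F, <><>~p is T. ✓
Satisfying worlds: {2, 4}.

2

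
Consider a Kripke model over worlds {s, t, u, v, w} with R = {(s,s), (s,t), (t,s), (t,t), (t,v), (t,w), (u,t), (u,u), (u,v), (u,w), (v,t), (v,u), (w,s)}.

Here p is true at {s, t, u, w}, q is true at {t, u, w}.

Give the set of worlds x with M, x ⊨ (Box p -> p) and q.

s: Box p -> p is T, q is F. ✗
t: Box p -> p is T, q is T. ✓
u: Box p -> p is T, q is T. ✓
v: Box p -> p is F, q is F. ✗
w: Box p -> p is T, q is T. ✓

{t, u, w}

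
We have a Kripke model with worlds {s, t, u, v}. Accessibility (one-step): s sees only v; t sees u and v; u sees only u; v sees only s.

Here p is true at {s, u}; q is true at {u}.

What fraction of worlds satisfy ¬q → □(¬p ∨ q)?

3/4

s: ¬q is T, □(¬p ∨ q) is T. ✓
t: ¬q is T, □(¬p ∨ q) is T. ✓
u: ¬q is F, □(¬p ∨ q) is T. ✓
v: ¬q is T, □(¬p ∨ q) is F. ✗
That's 3 of 4 worlds, so 3/4.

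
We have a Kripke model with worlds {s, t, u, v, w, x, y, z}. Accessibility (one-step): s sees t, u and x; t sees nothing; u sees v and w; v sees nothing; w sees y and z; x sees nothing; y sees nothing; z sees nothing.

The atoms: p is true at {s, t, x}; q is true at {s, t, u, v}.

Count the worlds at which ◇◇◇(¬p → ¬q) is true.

s: successors {t, u, x}; ◇◇(¬p → ¬q) there: t:F, u:T, x:F. ✓
t: no successors, so ◇◇◇(¬p → ¬q) fails. ✗
u: successors {v, w}; ◇◇(¬p → ¬q) there: v:F, w:F. ✗
v: no successors, so ◇◇◇(¬p → ¬q) fails. ✗
w: successors {y, z}; ◇◇(¬p → ¬q) there: y:F, z:F. ✗
x: no successors, so ◇◇◇(¬p → ¬q) fails. ✗
y: no successors, so ◇◇◇(¬p → ¬q) fails. ✗
z: no successors, so ◇◇◇(¬p → ¬q) fails. ✗
Satisfying worlds: {s}.

1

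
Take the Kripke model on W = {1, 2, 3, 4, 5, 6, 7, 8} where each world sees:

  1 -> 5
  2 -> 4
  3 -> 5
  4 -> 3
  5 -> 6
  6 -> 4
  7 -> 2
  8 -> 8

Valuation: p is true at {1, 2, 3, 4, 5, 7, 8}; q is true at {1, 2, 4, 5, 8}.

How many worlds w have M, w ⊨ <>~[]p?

2

1: successors {5}; ~[]p there: 5:T. ✓
2: successors {4}; ~[]p there: 4:F. ✗
3: successors {5}; ~[]p there: 5:T. ✓
4: successors {3}; ~[]p there: 3:F. ✗
5: successors {6}; ~[]p there: 6:F. ✗
6: successors {4}; ~[]p there: 4:F. ✗
7: successors {2}; ~[]p there: 2:F. ✗
8: successors {8}; ~[]p there: 8:F. ✗
Satisfying worlds: {1, 3}.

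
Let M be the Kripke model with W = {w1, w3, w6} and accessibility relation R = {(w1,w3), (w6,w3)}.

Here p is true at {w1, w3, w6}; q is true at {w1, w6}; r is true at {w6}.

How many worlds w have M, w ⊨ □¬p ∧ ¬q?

w1: □¬p is F, ¬q is F. ✗
w3: □¬p is T, ¬q is T. ✓
w6: □¬p is F, ¬q is F. ✗
Satisfying worlds: {w3}.

1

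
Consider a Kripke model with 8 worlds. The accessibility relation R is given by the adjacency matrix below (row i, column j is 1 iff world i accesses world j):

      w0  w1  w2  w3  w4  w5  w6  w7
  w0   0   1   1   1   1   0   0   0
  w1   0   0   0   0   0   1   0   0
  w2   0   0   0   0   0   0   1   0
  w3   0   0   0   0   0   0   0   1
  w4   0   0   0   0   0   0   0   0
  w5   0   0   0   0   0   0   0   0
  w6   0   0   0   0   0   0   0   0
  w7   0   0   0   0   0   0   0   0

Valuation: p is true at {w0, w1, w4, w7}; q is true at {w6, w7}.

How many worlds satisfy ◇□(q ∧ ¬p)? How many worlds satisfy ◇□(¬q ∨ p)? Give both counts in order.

4 and 4

For ◇□(q ∧ ¬p):
w0: successors {w1, w2, w3, w4}; □(q ∧ ¬p) there: w1:F, w2:T, w3:F, w4:T. ✓
w1: successors {w5}; □(q ∧ ¬p) there: w5:T. ✓
w2: successors {w6}; □(q ∧ ¬p) there: w6:T. ✓
w3: successors {w7}; □(q ∧ ¬p) there: w7:T. ✓
w4: no successors, so ◇□(q ∧ ¬p) fails. ✗
w5: no successors, so ◇□(q ∧ ¬p) fails. ✗
w6: no successors, so ◇□(q ∧ ¬p) fails. ✗
w7: no successors, so ◇□(q ∧ ¬p) fails. ✗
— 4 worlds.
For ◇□(¬q ∨ p):
w0: successors {w1, w2, w3, w4}; □(¬q ∨ p) there: w1:T, w2:F, w3:T, w4:T. ✓
w1: successors {w5}; □(¬q ∨ p) there: w5:T. ✓
w2: successors {w6}; □(¬q ∨ p) there: w6:T. ✓
w3: successors {w7}; □(¬q ∨ p) there: w7:T. ✓
w4: no successors, so ◇□(¬q ∨ p) fails. ✗
w5: no successors, so ◇□(¬q ∨ p) fails. ✗
w6: no successors, so ◇□(¬q ∨ p) fails. ✗
w7: no successors, so ◇□(¬q ∨ p) fails. ✗
— 4 worlds.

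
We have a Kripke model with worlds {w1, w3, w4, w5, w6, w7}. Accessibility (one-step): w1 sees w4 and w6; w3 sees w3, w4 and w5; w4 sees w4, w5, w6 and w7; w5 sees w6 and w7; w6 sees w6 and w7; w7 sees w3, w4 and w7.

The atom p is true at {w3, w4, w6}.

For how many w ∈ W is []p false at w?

w1: successors {w4, w6}; p there: w4:T, w6:T. ✓
w3: successors {w3, w4, w5}; p there: w3:T, w4:T, w5:F. ✗
w4: successors {w4, w5, w6, w7}; p there: w4:T, w5:F, w6:T, w7:F. ✗
w5: successors {w6, w7}; p there: w6:T, w7:F. ✗
w6: successors {w6, w7}; p there: w6:T, w7:F. ✗
w7: successors {w3, w4, w7}; p there: w3:T, w4:T, w7:F. ✗
Satisfying worlds: {w1}.
So []p fails at the other 5 worlds.

5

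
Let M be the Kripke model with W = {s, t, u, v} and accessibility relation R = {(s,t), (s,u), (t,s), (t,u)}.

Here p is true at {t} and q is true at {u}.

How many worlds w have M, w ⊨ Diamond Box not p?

s: successors {t, u}; Box not p there: t:T, u:T. ✓
t: successors {s, u}; Box not p there: s:F, u:T. ✓
u: no successors, so Diamond Box not p fails. ✗
v: no successors, so Diamond Box not p fails. ✗
Satisfying worlds: {s, t}.

2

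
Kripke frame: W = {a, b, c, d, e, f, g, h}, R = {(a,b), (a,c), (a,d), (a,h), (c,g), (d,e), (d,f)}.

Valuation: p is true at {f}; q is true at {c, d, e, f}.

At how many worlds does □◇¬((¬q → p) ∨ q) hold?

5

a: successors {b, c, d, h}; ◇¬((¬q → p) ∨ q) there: b:F, c:T, d:F, h:F. ✗
b: no successors, so □◇¬((¬q → p) ∨ q) holds vacuously. ✓
c: successors {g}; ◇¬((¬q → p) ∨ q) there: g:F. ✗
d: successors {e, f}; ◇¬((¬q → p) ∨ q) there: e:F, f:F. ✗
e: no successors, so □◇¬((¬q → p) ∨ q) holds vacuously. ✓
f: no successors, so □◇¬((¬q → p) ∨ q) holds vacuously. ✓
g: no successors, so □◇¬((¬q → p) ∨ q) holds vacuously. ✓
h: no successors, so □◇¬((¬q → p) ∨ q) holds vacuously. ✓
Satisfying worlds: {b, e, f, g, h}.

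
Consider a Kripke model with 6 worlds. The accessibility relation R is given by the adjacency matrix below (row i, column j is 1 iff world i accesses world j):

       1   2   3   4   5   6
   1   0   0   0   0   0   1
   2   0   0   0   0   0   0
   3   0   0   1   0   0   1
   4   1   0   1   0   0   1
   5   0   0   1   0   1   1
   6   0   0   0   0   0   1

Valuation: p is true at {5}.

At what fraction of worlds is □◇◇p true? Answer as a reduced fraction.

1/6

1: successors {6}; ◇◇p there: 6:F. ✗
2: no successors, so □◇◇p holds vacuously. ✓
3: successors {3, 6}; ◇◇p there: 3:F, 6:F. ✗
4: successors {1, 3, 6}; ◇◇p there: 1:F, 3:F, 6:F. ✗
5: successors {3, 5, 6}; ◇◇p there: 3:F, 5:T, 6:F. ✗
6: successors {6}; ◇◇p there: 6:F. ✗
That's 1 of 6 worlds, so 1/6.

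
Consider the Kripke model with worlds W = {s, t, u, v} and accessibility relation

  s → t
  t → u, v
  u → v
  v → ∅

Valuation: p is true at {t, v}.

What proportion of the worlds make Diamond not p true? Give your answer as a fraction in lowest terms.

s: successors {t}; not p there: t:F. ✗
t: successors {u, v}; not p there: u:T, v:F. ✓
u: successors {v}; not p there: v:F. ✗
v: no successors, so Diamond not p fails. ✗
That's 1 of 4 worlds, so 1/4.

1/4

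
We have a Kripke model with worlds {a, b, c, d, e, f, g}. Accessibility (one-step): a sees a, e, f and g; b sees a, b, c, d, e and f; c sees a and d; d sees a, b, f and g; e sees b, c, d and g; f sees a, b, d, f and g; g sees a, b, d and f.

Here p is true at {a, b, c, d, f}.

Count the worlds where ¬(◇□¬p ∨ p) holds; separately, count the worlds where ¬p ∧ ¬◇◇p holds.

For ¬(◇□¬p ∨ p):
a: ◇□¬p ∨ p is T. ✗
b: ◇□¬p ∨ p is T. ✗
c: ◇□¬p ∨ p is T. ✗
d: ◇□¬p ∨ p is T. ✗
e: ◇□¬p ∨ p is F. ✓
f: ◇□¬p ∨ p is T. ✗
g: ◇□¬p ∨ p is F. ✓
— 2 worlds.
For ¬p ∧ ¬◇◇p:
a: ¬p is F, ¬◇◇p is F. ✗
b: ¬p is F, ¬◇◇p is F. ✗
c: ¬p is F, ¬◇◇p is F. ✗
d: ¬p is F, ¬◇◇p is F. ✗
e: ¬p is T, ¬◇◇p is F. ✗
f: ¬p is F, ¬◇◇p is F. ✗
g: ¬p is T, ¬◇◇p is F. ✗
— 0 worlds.

2 and 0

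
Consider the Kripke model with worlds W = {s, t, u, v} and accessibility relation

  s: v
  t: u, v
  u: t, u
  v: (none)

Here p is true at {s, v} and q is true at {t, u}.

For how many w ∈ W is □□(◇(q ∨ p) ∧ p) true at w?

2

s: successors {v}; □(◇(q ∨ p) ∧ p) there: v:T. ✓
t: successors {u, v}; □(◇(q ∨ p) ∧ p) there: u:F, v:T. ✗
u: successors {t, u}; □(◇(q ∨ p) ∧ p) there: t:F, u:F. ✗
v: no successors, so □□(◇(q ∨ p) ∧ p) holds vacuously. ✓
Satisfying worlds: {s, v}.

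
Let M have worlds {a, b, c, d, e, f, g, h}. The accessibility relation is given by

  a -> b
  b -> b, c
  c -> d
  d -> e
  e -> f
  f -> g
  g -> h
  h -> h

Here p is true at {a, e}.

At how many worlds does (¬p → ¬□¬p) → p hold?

a: ¬p → ¬□¬p is T, p is T. ✓
b: ¬p → ¬□¬p is F, p is F. ✓
c: ¬p → ¬□¬p is F, p is F. ✓
d: ¬p → ¬□¬p is T, p is F. ✗
e: ¬p → ¬□¬p is T, p is T. ✓
f: ¬p → ¬□¬p is F, p is F. ✓
g: ¬p → ¬□¬p is F, p is F. ✓
h: ¬p → ¬□¬p is F, p is F. ✓
Satisfying worlds: {a, b, c, e, f, g, h}.

7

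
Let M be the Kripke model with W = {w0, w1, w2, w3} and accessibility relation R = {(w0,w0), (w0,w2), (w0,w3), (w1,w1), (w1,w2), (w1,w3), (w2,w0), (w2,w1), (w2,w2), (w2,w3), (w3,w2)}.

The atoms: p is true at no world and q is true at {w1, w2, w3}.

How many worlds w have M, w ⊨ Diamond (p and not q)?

0

w0: successors {w0, w2, w3}; p and not q there: w0:F, w2:F, w3:F. ✗
w1: successors {w1, w2, w3}; p and not q there: w1:F, w2:F, w3:F. ✗
w2: successors {w0, w1, w2, w3}; p and not q there: w0:F, w1:F, w2:F, w3:F. ✗
w3: successors {w2}; p and not q there: w2:F. ✗
Satisfying worlds: ∅.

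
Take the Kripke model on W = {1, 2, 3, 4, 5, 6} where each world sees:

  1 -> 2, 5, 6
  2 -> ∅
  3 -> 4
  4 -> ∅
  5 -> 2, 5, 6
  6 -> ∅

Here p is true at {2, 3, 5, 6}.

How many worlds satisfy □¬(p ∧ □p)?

1: successors {2, 5, 6}; ¬(p ∧ □p) there: 2:F, 5:F, 6:F. ✗
2: no successors, so □¬(p ∧ □p) holds vacuously. ✓
3: successors {4}; ¬(p ∧ □p) there: 4:T. ✓
4: no successors, so □¬(p ∧ □p) holds vacuously. ✓
5: successors {2, 5, 6}; ¬(p ∧ □p) there: 2:F, 5:F, 6:F. ✗
6: no successors, so □¬(p ∧ □p) holds vacuously. ✓
Satisfying worlds: {2, 3, 4, 6}.

4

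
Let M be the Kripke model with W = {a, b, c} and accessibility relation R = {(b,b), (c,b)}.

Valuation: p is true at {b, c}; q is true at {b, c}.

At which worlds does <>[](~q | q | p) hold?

{b, c}

a: no successors, so <>[](~q | q | p) fails. ✗
b: successors {b}; [](~q | q | p) there: b:T. ✓
c: successors {b}; [](~q | q | p) there: b:T. ✓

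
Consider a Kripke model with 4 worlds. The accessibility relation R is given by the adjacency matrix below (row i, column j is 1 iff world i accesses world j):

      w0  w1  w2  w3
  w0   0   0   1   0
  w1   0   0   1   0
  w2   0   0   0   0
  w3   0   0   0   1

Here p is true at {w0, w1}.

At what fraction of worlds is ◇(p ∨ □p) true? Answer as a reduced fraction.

w0: successors {w2}; p ∨ □p there: w2:T. ✓
w1: successors {w2}; p ∨ □p there: w2:T. ✓
w2: no successors, so ◇(p ∨ □p) fails. ✗
w3: successors {w3}; p ∨ □p there: w3:F. ✗
That's 2 of 4 worlds, so 2/4 = 1/2.

1/2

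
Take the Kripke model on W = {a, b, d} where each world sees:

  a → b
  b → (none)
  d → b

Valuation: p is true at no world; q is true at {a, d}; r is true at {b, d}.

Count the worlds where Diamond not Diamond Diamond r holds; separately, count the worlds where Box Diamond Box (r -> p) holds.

2 and 1

For Diamond not Diamond Diamond r:
a: successors {b}; not Diamond Diamond r there: b:T. ✓
b: no successors, so Diamond not Diamond Diamond r fails. ✗
d: successors {b}; not Diamond Diamond r there: b:T. ✓
— 2 worlds.
For Box Diamond Box (r -> p):
a: successors {b}; Diamond Box (r -> p) there: b:F. ✗
b: no successors, so Box Diamond Box (r -> p) holds vacuously. ✓
d: successors {b}; Diamond Box (r -> p) there: b:F. ✗
— 1 world.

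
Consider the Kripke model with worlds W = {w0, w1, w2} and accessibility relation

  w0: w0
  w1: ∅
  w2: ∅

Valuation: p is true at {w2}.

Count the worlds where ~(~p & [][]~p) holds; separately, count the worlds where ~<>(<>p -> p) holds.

For ~(~p & [][]~p):
w0: ~p & [][]~p is T. ✗
w1: ~p & [][]~p is T. ✗
w2: ~p & [][]~p is F. ✓
— 1 world.
For ~<>(<>p -> p):
w0: <>(<>p -> p) is T. ✗
w1: <>(<>p -> p) is F. ✓
w2: <>(<>p -> p) is F. ✓
— 2 worlds.

1 and 2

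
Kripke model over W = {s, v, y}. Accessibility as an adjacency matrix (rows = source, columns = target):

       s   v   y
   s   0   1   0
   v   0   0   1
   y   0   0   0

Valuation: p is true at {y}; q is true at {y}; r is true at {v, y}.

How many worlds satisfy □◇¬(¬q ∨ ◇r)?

s: successors {v}; ◇¬(¬q ∨ ◇r) there: v:T. ✓
v: successors {y}; ◇¬(¬q ∨ ◇r) there: y:F. ✗
y: no successors, so □◇¬(¬q ∨ ◇r) holds vacuously. ✓
Satisfying worlds: {s, y}.

2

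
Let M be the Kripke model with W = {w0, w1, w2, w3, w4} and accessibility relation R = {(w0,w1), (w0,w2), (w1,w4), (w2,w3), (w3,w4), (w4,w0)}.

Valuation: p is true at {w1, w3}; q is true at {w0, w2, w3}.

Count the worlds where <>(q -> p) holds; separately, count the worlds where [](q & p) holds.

4 and 1

For <>(q -> p):
w0: successors {w1, w2}; q -> p there: w1:T, w2:F. ✓
w1: successors {w4}; q -> p there: w4:T. ✓
w2: successors {w3}; q -> p there: w3:T. ✓
w3: successors {w4}; q -> p there: w4:T. ✓
w4: successors {w0}; q -> p there: w0:F. ✗
— 4 worlds.
For [](q & p):
w0: successors {w1, w2}; q & p there: w1:F, w2:F. ✗
w1: successors {w4}; q & p there: w4:F. ✗
w2: successors {w3}; q & p there: w3:T. ✓
w3: successors {w4}; q & p there: w4:F. ✗
w4: successors {w0}; q & p there: w0:F. ✗
— 1 world.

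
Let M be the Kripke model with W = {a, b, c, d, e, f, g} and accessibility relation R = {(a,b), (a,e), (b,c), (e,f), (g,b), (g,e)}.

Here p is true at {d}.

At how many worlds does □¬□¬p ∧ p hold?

1

a: □¬□¬p is F, p is F. ✗
b: □¬□¬p is F, p is F. ✗
c: □¬□¬p is T, p is F. ✗
d: □¬□¬p is T, p is T. ✓
e: □¬□¬p is F, p is F. ✗
f: □¬□¬p is T, p is F. ✗
g: □¬□¬p is F, p is F. ✗
Satisfying worlds: {d}.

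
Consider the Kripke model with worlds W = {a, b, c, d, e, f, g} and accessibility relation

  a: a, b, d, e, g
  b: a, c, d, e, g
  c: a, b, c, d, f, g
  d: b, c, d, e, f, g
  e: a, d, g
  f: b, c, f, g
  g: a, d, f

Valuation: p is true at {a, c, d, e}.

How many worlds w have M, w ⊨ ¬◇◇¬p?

0

a: ◇◇¬p is T. ✗
b: ◇◇¬p is T. ✗
c: ◇◇¬p is T. ✗
d: ◇◇¬p is T. ✗
e: ◇◇¬p is T. ✗
f: ◇◇¬p is T. ✗
g: ◇◇¬p is T. ✗
Satisfying worlds: ∅.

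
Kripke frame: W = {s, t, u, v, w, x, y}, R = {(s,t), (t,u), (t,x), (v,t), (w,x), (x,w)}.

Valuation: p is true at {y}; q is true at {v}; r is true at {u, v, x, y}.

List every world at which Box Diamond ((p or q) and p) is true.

{u, y}

s: successors {t}; Diamond ((p or q) and p) there: t:F. ✗
t: successors {u, x}; Diamond ((p or q) and p) there: u:F, x:F. ✗
u: no successors, so Box Diamond ((p or q) and p) holds vacuously. ✓
v: successors {t}; Diamond ((p or q) and p) there: t:F. ✗
w: successors {x}; Diamond ((p or q) and p) there: x:F. ✗
x: successors {w}; Diamond ((p or q) and p) there: w:F. ✗
y: no successors, so Box Diamond ((p or q) and p) holds vacuously. ✓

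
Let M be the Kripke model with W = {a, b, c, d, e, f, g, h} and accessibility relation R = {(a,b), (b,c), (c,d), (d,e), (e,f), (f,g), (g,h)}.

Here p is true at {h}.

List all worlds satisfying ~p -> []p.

{g, h}

a: ~p is T, []p is F. ✗
b: ~p is T, []p is F. ✗
c: ~p is T, []p is F. ✗
d: ~p is T, []p is F. ✗
e: ~p is T, []p is F. ✗
f: ~p is T, []p is F. ✗
g: ~p is T, []p is T. ✓
h: ~p is F, []p is T. ✓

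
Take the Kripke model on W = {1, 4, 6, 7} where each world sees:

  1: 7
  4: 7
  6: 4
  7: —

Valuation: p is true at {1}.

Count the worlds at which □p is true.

1

1: successors {7}; p there: 7:F. ✗
4: successors {7}; p there: 7:F. ✗
6: successors {4}; p there: 4:F. ✗
7: no successors, so □p holds vacuously. ✓
Satisfying worlds: {7}.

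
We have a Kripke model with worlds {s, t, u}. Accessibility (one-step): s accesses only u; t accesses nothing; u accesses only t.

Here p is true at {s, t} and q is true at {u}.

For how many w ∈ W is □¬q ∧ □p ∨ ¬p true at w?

2

s: □¬q ∧ □p is F, ¬p is F. ✗
t: □¬q ∧ □p is T, ¬p is F. ✓
u: □¬q ∧ □p is T, ¬p is T. ✓
Satisfying worlds: {t, u}.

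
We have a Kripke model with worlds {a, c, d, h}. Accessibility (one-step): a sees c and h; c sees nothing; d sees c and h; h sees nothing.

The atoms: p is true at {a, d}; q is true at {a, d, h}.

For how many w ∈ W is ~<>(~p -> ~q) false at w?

2

a: <>(~p -> ~q) is T. ✗
c: <>(~p -> ~q) is F. ✓
d: <>(~p -> ~q) is T. ✗
h: <>(~p -> ~q) is F. ✓
Satisfying worlds: {c, h}.
So ~<>(~p -> ~q) fails at the other 2 worlds.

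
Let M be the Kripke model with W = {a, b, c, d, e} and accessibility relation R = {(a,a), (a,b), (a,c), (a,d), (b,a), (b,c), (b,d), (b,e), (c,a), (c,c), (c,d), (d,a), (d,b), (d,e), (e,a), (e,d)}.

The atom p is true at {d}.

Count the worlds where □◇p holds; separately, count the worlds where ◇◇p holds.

1 and 5

For □◇p:
a: successors {a, b, c, d}; ◇p there: a:T, b:T, c:T, d:F. ✗
b: successors {a, c, d, e}; ◇p there: a:T, c:T, d:F, e:T. ✗
c: successors {a, c, d}; ◇p there: a:T, c:T, d:F. ✗
d: successors {a, b, e}; ◇p there: a:T, b:T, e:T. ✓
e: successors {a, d}; ◇p there: a:T, d:F. ✗
— 1 world.
For ◇◇p:
a: successors {a, b, c, d}; ◇p there: a:T, b:T, c:T, d:F. ✓
b: successors {a, c, d, e}; ◇p there: a:T, c:T, d:F, e:T. ✓
c: successors {a, c, d}; ◇p there: a:T, c:T, d:F. ✓
d: successors {a, b, e}; ◇p there: a:T, b:T, e:T. ✓
e: successors {a, d}; ◇p there: a:T, d:F. ✓
— 5 worlds.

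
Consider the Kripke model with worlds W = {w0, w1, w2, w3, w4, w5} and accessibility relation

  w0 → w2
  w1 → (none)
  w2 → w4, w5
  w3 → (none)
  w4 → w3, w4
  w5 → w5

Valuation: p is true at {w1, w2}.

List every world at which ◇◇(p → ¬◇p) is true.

{w0, w2, w4, w5}

w0: successors {w2}; ◇(p → ¬◇p) there: w2:T. ✓
w1: no successors, so ◇◇(p → ¬◇p) fails. ✗
w2: successors {w4, w5}; ◇(p → ¬◇p) there: w4:T, w5:T. ✓
w3: no successors, so ◇◇(p → ¬◇p) fails. ✗
w4: successors {w3, w4}; ◇(p → ¬◇p) there: w3:F, w4:T. ✓
w5: successors {w5}; ◇(p → ¬◇p) there: w5:T. ✓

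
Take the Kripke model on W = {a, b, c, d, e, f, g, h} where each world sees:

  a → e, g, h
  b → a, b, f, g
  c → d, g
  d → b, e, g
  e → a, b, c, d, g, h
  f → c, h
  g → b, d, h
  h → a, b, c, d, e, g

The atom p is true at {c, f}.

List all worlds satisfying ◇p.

a: successors {e, g, h}; p there: e:F, g:F, h:F. ✗
b: successors {a, b, f, g}; p there: a:F, b:F, f:T, g:F. ✓
c: successors {d, g}; p there: d:F, g:F. ✗
d: successors {b, e, g}; p there: b:F, e:F, g:F. ✗
e: successors {a, b, c, d, g, h}; p there: a:F, b:F, c:T, d:F, g:F, h:F. ✓
f: successors {c, h}; p there: c:T, h:F. ✓
g: successors {b, d, h}; p there: b:F, d:F, h:F. ✗
h: successors {a, b, c, d, e, g}; p there: a:F, b:F, c:T, d:F, e:F, g:F. ✓

{b, e, f, h}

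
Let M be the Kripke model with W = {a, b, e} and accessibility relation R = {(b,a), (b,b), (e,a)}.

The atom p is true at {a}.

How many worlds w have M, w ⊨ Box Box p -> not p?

2

a: Box Box p is T, not p is F. ✗
b: Box Box p is F, not p is T. ✓
e: Box Box p is T, not p is T. ✓
Satisfying worlds: {b, e}.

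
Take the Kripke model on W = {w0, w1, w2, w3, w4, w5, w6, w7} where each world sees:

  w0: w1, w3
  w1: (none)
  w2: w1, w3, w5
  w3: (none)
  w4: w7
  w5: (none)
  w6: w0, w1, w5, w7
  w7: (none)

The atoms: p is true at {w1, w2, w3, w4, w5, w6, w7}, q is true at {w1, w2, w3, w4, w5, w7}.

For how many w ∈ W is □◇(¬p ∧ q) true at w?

w0: successors {w1, w3}; ◇(¬p ∧ q) there: w1:F, w3:F. ✗
w1: no successors, so □◇(¬p ∧ q) holds vacuously. ✓
w2: successors {w1, w3, w5}; ◇(¬p ∧ q) there: w1:F, w3:F, w5:F. ✗
w3: no successors, so □◇(¬p ∧ q) holds vacuously. ✓
w4: successors {w7}; ◇(¬p ∧ q) there: w7:F. ✗
w5: no successors, so □◇(¬p ∧ q) holds vacuously. ✓
w6: successors {w0, w1, w5, w7}; ◇(¬p ∧ q) there: w0:F, w1:F, w5:F, w7:F. ✗
w7: no successors, so □◇(¬p ∧ q) holds vacuously. ✓
Satisfying worlds: {w1, w3, w5, w7}.

4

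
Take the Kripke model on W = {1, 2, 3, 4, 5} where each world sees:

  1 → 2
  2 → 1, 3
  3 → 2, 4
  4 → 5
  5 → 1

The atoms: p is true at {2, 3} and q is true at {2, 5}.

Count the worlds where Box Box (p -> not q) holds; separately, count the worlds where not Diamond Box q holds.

3 and 2

For Box Box (p -> not q):
1: successors {2}; Box (p -> not q) there: 2:T. ✓
2: successors {1, 3}; Box (p -> not q) there: 1:F, 3:F. ✗
3: successors {2, 4}; Box (p -> not q) there: 2:T, 4:T. ✓
4: successors {5}; Box (p -> not q) there: 5:T. ✓
5: successors {1}; Box (p -> not q) there: 1:F. ✗
— 3 worlds.
For not Diamond Box q:
1: Diamond Box q is F. ✓
2: Diamond Box q is T. ✗
3: Diamond Box q is T. ✗
4: Diamond Box q is F. ✓
5: Diamond Box q is T. ✗
— 2 worlds.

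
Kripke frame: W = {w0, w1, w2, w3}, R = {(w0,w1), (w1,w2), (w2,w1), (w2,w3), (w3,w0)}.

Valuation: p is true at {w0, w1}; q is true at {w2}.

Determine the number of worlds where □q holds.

1

w0: successors {w1}; q there: w1:F. ✗
w1: successors {w2}; q there: w2:T. ✓
w2: successors {w1, w3}; q there: w1:F, w3:F. ✗
w3: successors {w0}; q there: w0:F. ✗
Satisfying worlds: {w1}.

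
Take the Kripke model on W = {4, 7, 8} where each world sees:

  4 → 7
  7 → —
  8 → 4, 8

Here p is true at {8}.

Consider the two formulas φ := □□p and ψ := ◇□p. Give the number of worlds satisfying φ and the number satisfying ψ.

2 and 1

For □□p:
4: successors {7}; □p there: 7:T. ✓
7: no successors, so □□p holds vacuously. ✓
8: successors {4, 8}; □p there: 4:F, 8:F. ✗
— 2 worlds.
For ◇□p:
4: successors {7}; □p there: 7:T. ✓
7: no successors, so ◇□p fails. ✗
8: successors {4, 8}; □p there: 4:F, 8:F. ✗
— 1 world.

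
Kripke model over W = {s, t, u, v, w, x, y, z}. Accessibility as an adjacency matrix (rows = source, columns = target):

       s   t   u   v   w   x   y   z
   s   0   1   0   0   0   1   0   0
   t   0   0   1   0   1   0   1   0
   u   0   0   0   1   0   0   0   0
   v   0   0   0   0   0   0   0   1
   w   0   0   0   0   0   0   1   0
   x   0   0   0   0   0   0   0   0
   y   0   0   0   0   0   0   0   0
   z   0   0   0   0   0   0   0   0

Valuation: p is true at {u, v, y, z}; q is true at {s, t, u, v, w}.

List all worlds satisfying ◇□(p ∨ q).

s: successors {t, x}; □(p ∨ q) there: t:T, x:T. ✓
t: successors {u, w, y}; □(p ∨ q) there: u:T, w:T, y:T. ✓
u: successors {v}; □(p ∨ q) there: v:T. ✓
v: successors {z}; □(p ∨ q) there: z:T. ✓
w: successors {y}; □(p ∨ q) there: y:T. ✓
x: no successors, so ◇□(p ∨ q) fails. ✗
y: no successors, so ◇□(p ∨ q) fails. ✗
z: no successors, so ◇□(p ∨ q) fails. ✗

{s, t, u, v, w}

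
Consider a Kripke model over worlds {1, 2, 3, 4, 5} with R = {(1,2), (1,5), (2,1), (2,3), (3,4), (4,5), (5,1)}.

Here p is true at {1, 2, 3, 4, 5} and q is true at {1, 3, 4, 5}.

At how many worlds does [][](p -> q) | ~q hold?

4

1: [][](p -> q) is T, ~q is F. ✓
2: [][](p -> q) is F, ~q is T. ✓
3: [][](p -> q) is T, ~q is F. ✓
4: [][](p -> q) is T, ~q is F. ✓
5: [][](p -> q) is F, ~q is F. ✗
Satisfying worlds: {1, 2, 3, 4}.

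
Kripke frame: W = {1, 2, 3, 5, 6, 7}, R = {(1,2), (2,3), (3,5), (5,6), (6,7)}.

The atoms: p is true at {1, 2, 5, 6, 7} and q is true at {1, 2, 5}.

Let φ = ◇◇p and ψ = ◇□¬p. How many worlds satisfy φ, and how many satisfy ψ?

For ◇◇p:
1: successors {2}; ◇p there: 2:F. ✗
2: successors {3}; ◇p there: 3:T. ✓
3: successors {5}; ◇p there: 5:T. ✓
5: successors {6}; ◇p there: 6:T. ✓
6: successors {7}; ◇p there: 7:F. ✗
7: no successors, so ◇◇p fails. ✗
— 3 worlds.
For ◇□¬p:
1: successors {2}; □¬p there: 2:T. ✓
2: successors {3}; □¬p there: 3:F. ✗
3: successors {5}; □¬p there: 5:F. ✗
5: successors {6}; □¬p there: 6:F. ✗
6: successors {7}; □¬p there: 7:T. ✓
7: no successors, so ◇□¬p fails. ✗
— 2 worlds.

3 and 2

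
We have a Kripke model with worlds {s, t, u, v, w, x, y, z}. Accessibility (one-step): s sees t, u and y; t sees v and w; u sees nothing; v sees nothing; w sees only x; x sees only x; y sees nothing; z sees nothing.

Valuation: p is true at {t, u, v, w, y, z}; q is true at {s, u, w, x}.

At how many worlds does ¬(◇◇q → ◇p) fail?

s: ◇◇q → ◇p is T. ✗
t: ◇◇q → ◇p is T. ✗
u: ◇◇q → ◇p is T. ✗
v: ◇◇q → ◇p is T. ✗
w: ◇◇q → ◇p is F. ✓
x: ◇◇q → ◇p is F. ✓
y: ◇◇q → ◇p is T. ✗
z: ◇◇q → ◇p is T. ✗
Satisfying worlds: {w, x}.
So ¬(◇◇q → ◇p) fails at the other 6 worlds.

6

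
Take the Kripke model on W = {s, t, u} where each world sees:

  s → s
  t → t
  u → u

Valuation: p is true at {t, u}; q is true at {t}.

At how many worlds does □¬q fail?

s: successors {s}; ¬q there: s:T. ✓
t: successors {t}; ¬q there: t:F. ✗
u: successors {u}; ¬q there: u:T. ✓
Satisfying worlds: {s, u}.
So □¬q fails at the other 1 world.

1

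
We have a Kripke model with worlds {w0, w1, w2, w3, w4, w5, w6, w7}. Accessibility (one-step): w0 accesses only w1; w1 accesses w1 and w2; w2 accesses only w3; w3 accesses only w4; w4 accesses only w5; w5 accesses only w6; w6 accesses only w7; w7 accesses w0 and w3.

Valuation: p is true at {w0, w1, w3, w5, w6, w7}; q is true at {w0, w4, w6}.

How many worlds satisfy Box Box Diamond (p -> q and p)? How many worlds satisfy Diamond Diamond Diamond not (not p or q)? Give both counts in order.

2 and 7

For Box Box Diamond (p -> q and p):
w0: successors {w1}; Box Diamond (p -> q and p) there: w1:F. ✗
w1: successors {w1, w2}; Box Diamond (p -> q and p) there: w1:F, w2:T. ✗
w2: successors {w3}; Box Diamond (p -> q and p) there: w3:F. ✗
w3: successors {w4}; Box Diamond (p -> q and p) there: w4:T. ✓
w4: successors {w5}; Box Diamond (p -> q and p) there: w5:F. ✗
w5: successors {w6}; Box Diamond (p -> q and p) there: w6:T. ✓
w6: successors {w7}; Box Diamond (p -> q and p) there: w7:F. ✗
w7: successors {w0, w3}; Box Diamond (p -> q and p) there: w0:T, w3:F. ✗
— 2 worlds.
For Diamond Diamond Diamond not (not p or q):
w0: successors {w1}; Diamond Diamond not (not p or q) there: w1:T. ✓
w1: successors {w1, w2}; Diamond Diamond not (not p or q) there: w1:T, w2:F. ✓
w2: successors {w3}; Diamond Diamond not (not p or q) there: w3:T. ✓
w3: successors {w4}; Diamond Diamond not (not p or q) there: w4:F. ✗
w4: successors {w5}; Diamond Diamond not (not p or q) there: w5:T. ✓
w5: successors {w6}; Diamond Diamond not (not p or q) there: w6:T. ✓
w6: successors {w7}; Diamond Diamond not (not p or q) there: w7:T. ✓
w7: successors {w0, w3}; Diamond Diamond not (not p or q) there: w0:T, w3:T. ✓
— 7 worlds.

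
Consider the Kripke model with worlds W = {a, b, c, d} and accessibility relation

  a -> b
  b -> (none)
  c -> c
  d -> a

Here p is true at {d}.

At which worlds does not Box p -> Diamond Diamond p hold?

a: not Box p is T, Diamond Diamond p is F. ✗
b: not Box p is F, Diamond Diamond p is F. ✓
c: not Box p is T, Diamond Diamond p is F. ✗
d: not Box p is T, Diamond Diamond p is F. ✗

{b}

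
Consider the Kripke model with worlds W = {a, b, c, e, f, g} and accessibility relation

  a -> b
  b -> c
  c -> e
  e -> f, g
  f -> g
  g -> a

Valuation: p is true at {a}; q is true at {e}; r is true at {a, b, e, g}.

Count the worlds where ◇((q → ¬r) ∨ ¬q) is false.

1

a: successors {b}; (q → ¬r) ∨ ¬q there: b:T. ✓
b: successors {c}; (q → ¬r) ∨ ¬q there: c:T. ✓
c: successors {e}; (q → ¬r) ∨ ¬q there: e:F. ✗
e: successors {f, g}; (q → ¬r) ∨ ¬q there: f:T, g:T. ✓
f: successors {g}; (q → ¬r) ∨ ¬q there: g:T. ✓
g: successors {a}; (q → ¬r) ∨ ¬q there: a:T. ✓
Satisfying worlds: {a, b, e, f, g}.
So ◇((q → ¬r) ∨ ¬q) fails at the other 1 world.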